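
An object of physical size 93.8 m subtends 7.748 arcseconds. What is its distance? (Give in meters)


D = size / theta_rad, theta_rad = 7.748 * pi/(180*3600) = 3.756e-05, D = 2.497e+06

2.497e+06 m


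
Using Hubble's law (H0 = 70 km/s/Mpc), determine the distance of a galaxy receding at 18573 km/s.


d = v / H0 = 18573 / 70 = 265.3286

265.3286 Mpc


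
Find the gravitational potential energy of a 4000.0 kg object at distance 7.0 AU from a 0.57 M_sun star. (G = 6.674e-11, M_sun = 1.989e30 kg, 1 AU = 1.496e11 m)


M = 0.57 * 1.989e30 kg = 1.13373e+30 kg; r = 7.0 AU * 1.496e11 m/AU = 1.0472e+12 m. U = -GM*m/r = -(6.674e-11 * 1.13373e+30 * 4000.0) / 1.0472e+12 = -2.890e+11

-2.890e+11 J


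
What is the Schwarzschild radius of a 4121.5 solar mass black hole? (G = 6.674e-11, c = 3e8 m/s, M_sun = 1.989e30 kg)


M = 4121.5 * 1.989e30 kg = 8.1976635e+33 kg. rs = 2GM/c^2 = 2 * 6.674e-11 * 8.1976635e+33 / (3e8)^2 = 1.216e+07

1.216e+07 m


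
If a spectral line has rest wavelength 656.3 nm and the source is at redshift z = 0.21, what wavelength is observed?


lam_obs = lam_emit * (1 + z) = 656.3 * (1 + 0.21) = 794.123

794.123 nm


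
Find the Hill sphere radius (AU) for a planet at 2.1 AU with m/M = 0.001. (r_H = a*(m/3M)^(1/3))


r_H = a * (m/3M)^(1/3) = 2.1 * (0.001/3)^(1/3) = 0.1456

0.1456 AU


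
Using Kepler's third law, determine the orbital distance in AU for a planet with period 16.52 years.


a = P^(2/3) = 16.52^(2/3) = 6.4864

6.4864 AU


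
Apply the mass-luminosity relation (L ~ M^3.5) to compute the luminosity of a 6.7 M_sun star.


L/L_sun = (M/M_sun)^3.5 = 6.7^3.5 = 778.5057

778.5057 L_sun


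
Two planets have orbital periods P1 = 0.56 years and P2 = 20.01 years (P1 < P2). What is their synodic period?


1/P_syn = |1/P1 - 1/P2| = |1/0.56 - 1/20.01| => P_syn = 0.5761

0.5761 years


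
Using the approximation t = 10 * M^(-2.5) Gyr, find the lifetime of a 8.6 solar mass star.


t = 10 * M^(-2.5) = 10 * 8.6^(-2.5) = 0.0461

0.0461 Gyr


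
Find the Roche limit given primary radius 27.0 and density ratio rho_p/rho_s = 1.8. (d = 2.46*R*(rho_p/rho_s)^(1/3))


d_Roche = 2.46 * 27.0 * 1.8^(1/3) = 80.796

80.796


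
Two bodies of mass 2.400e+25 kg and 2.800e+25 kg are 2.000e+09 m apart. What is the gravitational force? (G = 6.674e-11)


F = G*m1*m2/r^2 = 6.674e-11 * 2.400e+25 * 2.800e+25 / (2.000e+09)^2 = 6.674e-11 * 6.720e+50 / 4.000e+18 = 1.121e+22

1.121e+22 N


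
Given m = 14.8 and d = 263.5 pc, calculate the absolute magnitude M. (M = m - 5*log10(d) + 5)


M = m - 5*log10(d) + 5 = 14.8 - 5*log10(263.5) + 5 = 7.6961

7.6961


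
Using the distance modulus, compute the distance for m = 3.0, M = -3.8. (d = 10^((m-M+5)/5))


d = 10^((m - M + 5)/5) = 10^((3.0 - -3.8 + 5)/5) = 229.0868

229.0868 pc


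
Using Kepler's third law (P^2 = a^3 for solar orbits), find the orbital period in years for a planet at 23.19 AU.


P = a^(3/2) = 23.19^1.5 = 111.6738

111.6738 years


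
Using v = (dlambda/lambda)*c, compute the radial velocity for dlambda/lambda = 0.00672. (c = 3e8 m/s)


v = (dlambda/lambda) * c = 0.00672 * 3e8 = 2.016e+06

2.016e+06 m/s


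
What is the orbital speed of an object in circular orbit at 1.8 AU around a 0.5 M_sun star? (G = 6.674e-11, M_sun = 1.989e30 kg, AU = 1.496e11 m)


v = sqrt(GM/r) = sqrt(6.674e-11 * 9.945e+29 / 2.693e+11) = 15699.7756

15699.7756 m/s


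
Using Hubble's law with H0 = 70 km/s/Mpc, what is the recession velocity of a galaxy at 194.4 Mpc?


v = H0 * d = 70 * 194.4 = 13608.0

13608.0 km/s


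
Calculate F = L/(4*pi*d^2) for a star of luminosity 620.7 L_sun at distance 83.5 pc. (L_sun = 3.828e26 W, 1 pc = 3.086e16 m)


F = L / (4*pi*d^2) = 2.376e+29 / (4*pi*(2.577e+18)^2) = 2.848e-09

2.848e-09 W/m^2


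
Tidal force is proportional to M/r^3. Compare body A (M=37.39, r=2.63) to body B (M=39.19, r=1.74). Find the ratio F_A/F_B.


Ratio = (M1/r1^3) / (M2/r2^3) = (37.39/2.63^3) / (39.19/1.74^3) = 0.2763

0.2763


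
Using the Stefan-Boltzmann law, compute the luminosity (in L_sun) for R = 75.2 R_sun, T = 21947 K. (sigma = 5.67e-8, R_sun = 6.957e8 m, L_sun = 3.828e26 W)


R = 75.2 * 6.957e8 m = 5.231664e+10 m. L = 4*pi*R^2*sigma*T^4 = 4*pi*(5.231664e+10)^2 * 5.67e-8 * 21947^4 = 4.524527846e+32 W. L/L_sun = 4.524527846e+32 / 3.828e26 = 1.182e+06

1.182e+06 L_sun


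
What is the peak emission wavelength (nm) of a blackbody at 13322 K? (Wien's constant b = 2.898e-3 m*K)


lam_max = b / T = 2.898e-3 / 13322 = 2.175e-07 m = 217.5349 nm

217.5349 nm


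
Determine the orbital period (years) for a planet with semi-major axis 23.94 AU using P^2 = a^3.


P = a^(3/2) = 23.94^1.5 = 117.1349

117.1349 years


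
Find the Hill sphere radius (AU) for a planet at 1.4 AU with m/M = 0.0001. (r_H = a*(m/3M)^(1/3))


r_H = a * (m/3M)^(1/3) = 1.4 * (0.0001/3)^(1/3) = 0.0451

0.0451 AU


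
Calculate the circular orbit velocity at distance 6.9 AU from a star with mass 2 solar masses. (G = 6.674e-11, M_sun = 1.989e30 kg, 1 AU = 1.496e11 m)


v = sqrt(GM/r) = sqrt(6.674e-11 * 3.978e+30 / 1.032e+12) = 16037.4438

16037.4438 m/s


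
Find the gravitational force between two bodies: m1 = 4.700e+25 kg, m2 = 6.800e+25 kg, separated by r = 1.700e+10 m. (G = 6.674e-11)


F = G*m1*m2/r^2 = 6.674e-11 * 4.700e+25 * 6.800e+25 / (1.700e+10)^2 = 6.674e-11 * 3.196e+51 / 2.890e+20 = 7.381e+20

7.381e+20 N


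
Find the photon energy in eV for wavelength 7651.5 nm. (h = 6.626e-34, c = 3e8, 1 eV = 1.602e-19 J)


E = hc/lambda = 6.626e-34 * 3e8 / 7.652e-06 = 2.598e-20 J = 0.1622 eV

0.1622 eV


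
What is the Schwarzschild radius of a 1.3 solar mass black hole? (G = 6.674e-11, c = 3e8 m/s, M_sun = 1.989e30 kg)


M = 1.3 * 1.989e30 kg = 2.5857e+30 kg. rs = 2GM/c^2 = 2 * 6.674e-11 * 2.5857e+30 / (3e8)^2 = 3834.8804

3834.8804 m


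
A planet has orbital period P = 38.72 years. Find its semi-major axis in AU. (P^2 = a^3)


a = P^(2/3) = 38.72^(2/3) = 11.4452

11.4452 AU


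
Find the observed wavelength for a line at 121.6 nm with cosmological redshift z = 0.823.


lam_obs = lam_emit * (1 + z) = 121.6 * (1 + 0.823) = 221.6768

221.6768 nm


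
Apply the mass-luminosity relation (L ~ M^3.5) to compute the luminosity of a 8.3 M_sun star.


L/L_sun = (M/M_sun)^3.5 = 8.3^3.5 = 1647.3024

1647.3024 L_sun


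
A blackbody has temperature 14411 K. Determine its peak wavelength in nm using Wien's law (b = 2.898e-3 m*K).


lam_max = b / T = 2.898e-3 / 14411 = 2.011e-07 m = 201.0964 nm

201.0964 nm


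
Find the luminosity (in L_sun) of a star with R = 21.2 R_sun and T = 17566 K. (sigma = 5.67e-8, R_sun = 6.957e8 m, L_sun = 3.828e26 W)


R = 21.2 * 6.957e8 m = 1.474884e+10 m. L = 4*pi*R^2*sigma*T^4 = 4*pi*(1.474884e+10)^2 * 5.67e-8 * 17566^4 = 1.475707094e+31 W. L/L_sun = 1.475707094e+31 / 3.828e26 = 38550.3421

38550.3421 L_sun


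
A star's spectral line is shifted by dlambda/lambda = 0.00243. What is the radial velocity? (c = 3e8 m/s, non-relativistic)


v = (dlambda/lambda) * c = 0.00243 * 3e8 = 729000.0

729000.0 m/s


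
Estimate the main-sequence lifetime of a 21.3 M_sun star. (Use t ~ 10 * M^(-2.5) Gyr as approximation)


t = 10 * M^(-2.5) = 10 * 21.3^(-2.5) = 0.0048

0.0048 Gyr


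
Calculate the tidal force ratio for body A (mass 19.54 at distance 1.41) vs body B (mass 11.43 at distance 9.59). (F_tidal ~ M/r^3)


Ratio = (M1/r1^3) / (M2/r2^3) = (19.54/1.41^3) / (11.43/9.59^3) = 537.8694

537.8694


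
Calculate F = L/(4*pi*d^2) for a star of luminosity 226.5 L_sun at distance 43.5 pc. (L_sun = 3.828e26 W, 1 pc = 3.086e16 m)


F = L / (4*pi*d^2) = 8.670e+28 / (4*pi*(1.342e+18)^2) = 3.829e-09

3.829e-09 W/m^2


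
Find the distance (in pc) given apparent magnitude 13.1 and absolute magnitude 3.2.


d = 10^((m - M + 5)/5) = 10^((13.1 - 3.2 + 5)/5) = 954.9926

954.9926 pc


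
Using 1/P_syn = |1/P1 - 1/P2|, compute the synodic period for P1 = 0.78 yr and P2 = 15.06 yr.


1/P_syn = |1/P1 - 1/P2| = |1/0.78 - 1/15.06| => P_syn = 0.8226

0.8226 years


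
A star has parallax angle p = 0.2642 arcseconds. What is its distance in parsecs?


d = 1/p = 1/0.2642 = 3.785

3.785 pc


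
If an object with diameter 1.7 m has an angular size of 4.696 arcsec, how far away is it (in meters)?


D = size / theta_rad, theta_rad = 4.696 * pi/(180*3600) = 2.277e-05, D = 74669.9682

74669.9682 m


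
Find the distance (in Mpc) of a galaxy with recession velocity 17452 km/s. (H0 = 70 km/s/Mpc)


d = v / H0 = 17452 / 70 = 249.3143

249.3143 Mpc


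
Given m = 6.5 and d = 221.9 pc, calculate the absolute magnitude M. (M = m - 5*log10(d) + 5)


M = m - 5*log10(d) + 5 = 6.5 - 5*log10(221.9) + 5 = -0.2308

-0.2308


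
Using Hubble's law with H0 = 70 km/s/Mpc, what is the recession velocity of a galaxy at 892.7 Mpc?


v = H0 * d = 70 * 892.7 = 62489.0

62489.0 km/s


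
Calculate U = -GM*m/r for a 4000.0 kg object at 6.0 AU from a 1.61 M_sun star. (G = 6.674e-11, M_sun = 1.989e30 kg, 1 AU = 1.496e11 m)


M = 1.61 * 1.989e30 kg = 3.20229e+30 kg; r = 6.0 AU * 1.496e11 m/AU = 8.976e+11 m. U = -GM*m/r = -(6.674e-11 * 3.20229e+30 * 4000.0) / 8.976e+11 = -9.524e+11

-9.524e+11 J


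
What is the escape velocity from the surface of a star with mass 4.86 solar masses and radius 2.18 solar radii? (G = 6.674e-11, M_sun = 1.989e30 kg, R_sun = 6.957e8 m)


M = 4.86 * 1.989e30 kg = 9.66654e+30 kg; R = 2.18 * 6.957e8 m = 1.516626e+09 m. v_esc = sqrt(2GM/R) = sqrt(2 * 6.674e-11 * 9.66654e+30 / 1.516626e+09) = 922368.317

922368.317 m/s


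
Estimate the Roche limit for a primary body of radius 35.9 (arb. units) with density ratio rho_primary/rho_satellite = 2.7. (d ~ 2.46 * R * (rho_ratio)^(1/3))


d_Roche = 2.46 * 35.9 * 2.7^(1/3) = 122.9752

122.9752


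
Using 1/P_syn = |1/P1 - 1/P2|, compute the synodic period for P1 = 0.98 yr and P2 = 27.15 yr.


1/P_syn = |1/P1 - 1/P2| = |1/0.98 - 1/27.15| => P_syn = 1.0167

1.0167 years


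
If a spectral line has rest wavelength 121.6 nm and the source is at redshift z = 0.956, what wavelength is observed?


lam_obs = lam_emit * (1 + z) = 121.6 * (1 + 0.956) = 237.8496

237.8496 nm


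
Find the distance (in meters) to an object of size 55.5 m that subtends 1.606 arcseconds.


D = size / theta_rad, theta_rad = 1.606 * pi/(180*3600) = 7.786e-06, D = 7.128e+06

7.128e+06 m


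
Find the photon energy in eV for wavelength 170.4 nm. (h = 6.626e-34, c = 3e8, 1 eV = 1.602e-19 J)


E = hc/lambda = 6.626e-34 * 3e8 / 1.704e-07 = 1.167e-18 J = 7.2818 eV

7.2818 eV


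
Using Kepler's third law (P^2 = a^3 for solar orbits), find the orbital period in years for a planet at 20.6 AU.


P = a^(3/2) = 20.6^1.5 = 93.4977

93.4977 years


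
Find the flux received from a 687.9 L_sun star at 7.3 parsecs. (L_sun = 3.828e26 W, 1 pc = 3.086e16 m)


F = L / (4*pi*d^2) = 2.633e+29 / (4*pi*(2.253e+17)^2) = 4.129e-07

4.129e-07 W/m^2


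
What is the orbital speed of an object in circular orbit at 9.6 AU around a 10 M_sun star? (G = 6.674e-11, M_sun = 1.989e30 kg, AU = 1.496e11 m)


v = sqrt(GM/r) = sqrt(6.674e-11 * 1.989e+31 / 1.436e+12) = 30402.4848

30402.4848 m/s


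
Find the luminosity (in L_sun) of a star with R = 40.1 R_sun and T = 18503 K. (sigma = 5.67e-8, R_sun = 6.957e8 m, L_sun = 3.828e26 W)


R = 40.1 * 6.957e8 m = 2.789757e+10 m. L = 4*pi*R^2*sigma*T^4 = 4*pi*(2.789757e+10)^2 * 5.67e-8 * 18503^4 = 6.499714343e+31 W. L/L_sun = 6.499714343e+31 / 3.828e26 = 169794.0006

169794.0006 L_sun


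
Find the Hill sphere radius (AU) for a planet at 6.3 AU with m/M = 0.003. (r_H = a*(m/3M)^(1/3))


r_H = a * (m/3M)^(1/3) = 6.3 * (0.003/3)^(1/3) = 0.63

0.63 AU


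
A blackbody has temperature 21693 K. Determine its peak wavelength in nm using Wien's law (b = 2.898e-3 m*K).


lam_max = b / T = 2.898e-3 / 21693 = 1.336e-07 m = 133.5915 nm

133.5915 nm


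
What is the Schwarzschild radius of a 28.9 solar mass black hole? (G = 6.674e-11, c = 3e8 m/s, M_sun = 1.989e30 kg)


M = 28.9 * 1.989e30 kg = 5.74821e+31 kg. rs = 2GM/c^2 = 2 * 6.674e-11 * 5.74821e+31 / (3e8)^2 = 85252.3412

85252.3412 m


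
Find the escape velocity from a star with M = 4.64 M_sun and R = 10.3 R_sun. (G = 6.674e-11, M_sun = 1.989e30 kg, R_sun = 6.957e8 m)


M = 4.64 * 1.989e30 kg = 9.22896e+30 kg; R = 10.3 * 6.957e8 m = 7.16571e+09 m. v_esc = sqrt(2GM/R) = sqrt(2 * 6.674e-11 * 9.22896e+30 / 7.16571e+09) = 414624.4102

414624.4102 m/s


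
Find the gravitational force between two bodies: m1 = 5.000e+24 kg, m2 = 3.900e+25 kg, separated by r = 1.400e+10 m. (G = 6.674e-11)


F = G*m1*m2/r^2 = 6.674e-11 * 5.000e+24 * 3.900e+25 / (1.400e+10)^2 = 6.674e-11 * 1.950e+50 / 1.960e+20 = 6.640e+19

6.640e+19 N


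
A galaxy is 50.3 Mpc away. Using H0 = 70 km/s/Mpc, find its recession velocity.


v = H0 * d = 70 * 50.3 = 3521.0

3521.0 km/s


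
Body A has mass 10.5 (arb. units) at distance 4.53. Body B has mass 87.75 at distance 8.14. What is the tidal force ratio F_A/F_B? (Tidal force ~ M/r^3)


Ratio = (M1/r1^3) / (M2/r2^3) = (10.5/4.53^3) / (87.75/8.14^3) = 0.6943

0.6943


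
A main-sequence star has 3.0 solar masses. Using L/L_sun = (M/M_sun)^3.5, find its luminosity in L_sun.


L/L_sun = (M/M_sun)^3.5 = 3.0^3.5 = 46.7654

46.7654 L_sun


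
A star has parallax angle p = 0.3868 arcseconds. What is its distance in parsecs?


d = 1/p = 1/0.3868 = 2.5853

2.5853 pc


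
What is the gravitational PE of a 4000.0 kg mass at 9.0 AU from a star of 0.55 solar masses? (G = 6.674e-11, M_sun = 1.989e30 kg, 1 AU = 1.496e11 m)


M = 0.55 * 1.989e30 kg = 1.09395e+30 kg; r = 9.0 AU * 1.496e11 m/AU = 1.3464e+12 m. U = -GM*m/r = -(6.674e-11 * 1.09395e+30 * 4000.0) / 1.3464e+12 = -2.169e+11

-2.169e+11 J


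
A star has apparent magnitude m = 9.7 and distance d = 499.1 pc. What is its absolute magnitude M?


M = m - 5*log10(d) + 5 = 9.7 - 5*log10(499.1) + 5 = 1.2091

1.2091


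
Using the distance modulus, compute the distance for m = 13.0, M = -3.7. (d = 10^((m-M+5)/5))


d = 10^((m - M + 5)/5) = 10^((13.0 - -3.7 + 5)/5) = 21877.6162

21877.6162 pc


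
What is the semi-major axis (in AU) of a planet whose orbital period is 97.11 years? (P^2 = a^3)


a = P^(2/3) = 97.11^(2/3) = 21.1272

21.1272 AU


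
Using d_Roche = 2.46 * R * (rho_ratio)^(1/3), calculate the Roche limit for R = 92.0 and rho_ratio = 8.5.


d_Roche = 2.46 * 92.0 * 8.5^(1/3) = 461.8801

461.8801


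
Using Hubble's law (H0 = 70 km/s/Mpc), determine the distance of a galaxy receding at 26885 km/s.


d = v / H0 = 26885 / 70 = 384.0714

384.0714 Mpc


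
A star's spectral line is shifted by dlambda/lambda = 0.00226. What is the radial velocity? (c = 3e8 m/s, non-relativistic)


v = (dlambda/lambda) * c = 0.00226 * 3e8 = 678000.0

678000.0 m/s


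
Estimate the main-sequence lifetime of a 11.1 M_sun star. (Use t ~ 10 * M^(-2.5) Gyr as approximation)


t = 10 * M^(-2.5) = 10 * 11.1^(-2.5) = 0.0244

0.0244 Gyr


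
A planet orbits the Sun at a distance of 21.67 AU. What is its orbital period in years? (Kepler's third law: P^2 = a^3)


P = a^(3/2) = 21.67^1.5 = 100.8761

100.8761 years


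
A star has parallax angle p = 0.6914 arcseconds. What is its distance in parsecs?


d = 1/p = 1/0.6914 = 1.4463

1.4463 pc


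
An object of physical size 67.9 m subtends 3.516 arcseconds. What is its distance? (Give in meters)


D = size / theta_rad, theta_rad = 3.516 * pi/(180*3600) = 1.705e-05, D = 3.983e+06

3.983e+06 m


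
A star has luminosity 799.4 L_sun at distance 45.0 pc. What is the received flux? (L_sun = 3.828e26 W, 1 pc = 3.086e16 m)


F = L / (4*pi*d^2) = 3.060e+29 / (4*pi*(1.389e+18)^2) = 1.263e-08

1.263e-08 W/m^2


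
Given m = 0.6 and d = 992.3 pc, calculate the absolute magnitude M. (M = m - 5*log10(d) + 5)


M = m - 5*log10(d) + 5 = 0.6 - 5*log10(992.3) + 5 = -9.3832

-9.3832


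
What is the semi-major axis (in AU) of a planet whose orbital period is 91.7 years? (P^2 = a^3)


a = P^(2/3) = 91.7^(2/3) = 20.3351

20.3351 AU


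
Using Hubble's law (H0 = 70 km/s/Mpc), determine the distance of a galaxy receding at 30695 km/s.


d = v / H0 = 30695 / 70 = 438.5

438.5 Mpc


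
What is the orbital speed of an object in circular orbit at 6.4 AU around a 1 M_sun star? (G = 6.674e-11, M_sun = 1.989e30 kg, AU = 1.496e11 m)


v = sqrt(GM/r) = sqrt(6.674e-11 * 1.989e+30 / 9.574e+11) = 11774.8317

11774.8317 m/s


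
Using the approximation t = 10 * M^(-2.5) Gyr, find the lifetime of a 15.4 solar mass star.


t = 10 * M^(-2.5) = 10 * 15.4^(-2.5) = 0.0107

0.0107 Gyr


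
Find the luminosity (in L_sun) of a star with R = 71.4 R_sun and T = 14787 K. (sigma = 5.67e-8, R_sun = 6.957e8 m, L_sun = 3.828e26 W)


R = 71.4 * 6.957e8 m = 4.967298e+10 m. L = 4*pi*R^2*sigma*T^4 = 4*pi*(4.967298e+10)^2 * 5.67e-8 * 14787^4 = 8.405308243e+31 W. L/L_sun = 8.405308243e+31 / 3.828e26 = 219574.4055

219574.4055 L_sun


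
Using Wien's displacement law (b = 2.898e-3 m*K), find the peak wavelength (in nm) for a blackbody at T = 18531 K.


lam_max = b / T = 2.898e-3 / 18531 = 1.564e-07 m = 156.3866 nm

156.3866 nm


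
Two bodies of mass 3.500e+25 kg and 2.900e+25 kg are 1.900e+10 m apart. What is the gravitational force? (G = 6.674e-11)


F = G*m1*m2/r^2 = 6.674e-11 * 3.500e+25 * 2.900e+25 / (1.900e+10)^2 = 6.674e-11 * 1.015e+51 / 3.610e+20 = 1.876e+20

1.876e+20 N


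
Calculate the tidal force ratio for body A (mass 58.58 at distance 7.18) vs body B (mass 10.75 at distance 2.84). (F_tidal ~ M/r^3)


Ratio = (M1/r1^3) / (M2/r2^3) = (58.58/7.18^3) / (10.75/2.84^3) = 0.3372

0.3372


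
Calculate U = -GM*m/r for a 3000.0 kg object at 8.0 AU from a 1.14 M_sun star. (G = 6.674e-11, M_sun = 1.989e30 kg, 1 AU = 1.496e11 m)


M = 1.14 * 1.989e30 kg = 2.26746e+30 kg; r = 8.0 AU * 1.496e11 m/AU = 1.1968e+12 m. U = -GM*m/r = -(6.674e-11 * 2.26746e+30 * 3000.0) / 1.1968e+12 = -3.793e+11

-3.793e+11 J


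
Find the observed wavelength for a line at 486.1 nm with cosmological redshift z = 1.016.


lam_obs = lam_emit * (1 + z) = 486.1 * (1 + 1.016) = 979.9776

979.9776 nm


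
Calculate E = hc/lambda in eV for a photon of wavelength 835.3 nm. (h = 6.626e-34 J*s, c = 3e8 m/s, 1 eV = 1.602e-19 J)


E = hc/lambda = 6.626e-34 * 3e8 / 8.353e-07 = 2.380e-19 J = 1.4855 eV

1.4855 eV


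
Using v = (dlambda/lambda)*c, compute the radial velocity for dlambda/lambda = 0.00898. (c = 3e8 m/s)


v = (dlambda/lambda) * c = 0.00898 * 3e8 = 2.694e+06

2.694e+06 m/s


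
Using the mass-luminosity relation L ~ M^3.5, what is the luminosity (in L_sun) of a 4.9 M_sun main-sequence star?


L/L_sun = (M/M_sun)^3.5 = 4.9^3.5 = 260.4272

260.4272 L_sun


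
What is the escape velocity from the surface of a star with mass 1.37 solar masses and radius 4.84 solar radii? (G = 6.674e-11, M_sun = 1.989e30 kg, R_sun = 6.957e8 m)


M = 1.37 * 1.989e30 kg = 2.72493e+30 kg; R = 4.84 * 6.957e8 m = 3.367188e+09 m. v_esc = sqrt(2GM/R) = sqrt(2 * 6.674e-11 * 2.72493e+30 / 3.367188e+09) = 328663.966

328663.966 m/s


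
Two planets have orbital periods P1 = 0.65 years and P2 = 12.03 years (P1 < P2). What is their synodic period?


1/P_syn = |1/P1 - 1/P2| = |1/0.65 - 1/12.03| => P_syn = 0.6871

0.6871 years


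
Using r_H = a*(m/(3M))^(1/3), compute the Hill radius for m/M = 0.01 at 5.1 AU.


r_H = a * (m/3M)^(1/3) = 5.1 * (0.01/3)^(1/3) = 0.7618

0.7618 AU


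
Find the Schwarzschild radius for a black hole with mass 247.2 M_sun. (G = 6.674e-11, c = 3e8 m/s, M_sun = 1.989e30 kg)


M = 247.2 * 1.989e30 kg = 4.916808e+32 kg. rs = 2GM/c^2 = 2 * 6.674e-11 * 4.916808e+32 / (3e8)^2 = 729217.2576

729217.2576 m


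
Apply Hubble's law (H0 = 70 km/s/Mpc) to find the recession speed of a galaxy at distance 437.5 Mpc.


v = H0 * d = 70 * 437.5 = 30625.0

30625.0 km/s


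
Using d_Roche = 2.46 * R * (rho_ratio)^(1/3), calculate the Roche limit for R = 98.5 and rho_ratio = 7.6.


d_Roche = 2.46 * 98.5 * 7.6^(1/3) = 476.4045

476.4045


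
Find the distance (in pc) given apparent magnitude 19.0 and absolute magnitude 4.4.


d = 10^((m - M + 5)/5) = 10^((19.0 - 4.4 + 5)/5) = 8317.6377

8317.6377 pc


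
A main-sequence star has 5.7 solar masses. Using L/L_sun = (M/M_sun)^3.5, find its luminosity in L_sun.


L/L_sun = (M/M_sun)^3.5 = 5.7^3.5 = 442.1422

442.1422 L_sun


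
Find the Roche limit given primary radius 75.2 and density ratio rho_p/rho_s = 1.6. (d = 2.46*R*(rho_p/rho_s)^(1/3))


d_Roche = 2.46 * 75.2 * 1.6^(1/3) = 216.368

216.368


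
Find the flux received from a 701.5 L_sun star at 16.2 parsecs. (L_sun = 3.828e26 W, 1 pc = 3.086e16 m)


F = L / (4*pi*d^2) = 2.685e+29 / (4*pi*(4.999e+17)^2) = 8.550e-08

8.550e-08 W/m^2


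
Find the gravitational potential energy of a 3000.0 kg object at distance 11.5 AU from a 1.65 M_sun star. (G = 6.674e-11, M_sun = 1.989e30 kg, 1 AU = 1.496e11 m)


M = 1.65 * 1.989e30 kg = 3.28185e+30 kg; r = 11.5 AU * 1.496e11 m/AU = 1.7204e+12 m. U = -GM*m/r = -(6.674e-11 * 3.28185e+30 * 3000.0) / 1.7204e+12 = -3.819e+11

-3.819e+11 J


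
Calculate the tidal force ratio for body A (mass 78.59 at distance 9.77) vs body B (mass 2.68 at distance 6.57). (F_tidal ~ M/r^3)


Ratio = (M1/r1^3) / (M2/r2^3) = (78.59/9.77^3) / (2.68/6.57^3) = 8.9175

8.9175


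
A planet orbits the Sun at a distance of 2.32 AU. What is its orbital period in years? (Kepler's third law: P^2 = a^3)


P = a^(3/2) = 2.32^1.5 = 3.5337

3.5337 years


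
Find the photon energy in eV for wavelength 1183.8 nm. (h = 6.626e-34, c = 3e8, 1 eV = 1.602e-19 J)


E = hc/lambda = 6.626e-34 * 3e8 / 1.184e-06 = 1.679e-19 J = 1.0482 eV

1.0482 eV


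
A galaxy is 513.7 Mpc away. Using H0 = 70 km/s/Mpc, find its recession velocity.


v = H0 * d = 70 * 513.7 = 35959.0

35959.0 km/s


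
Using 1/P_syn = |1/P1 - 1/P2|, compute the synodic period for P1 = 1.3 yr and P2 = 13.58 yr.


1/P_syn = |1/P1 - 1/P2| = |1/1.3 - 1/13.58| => P_syn = 1.4376

1.4376 years


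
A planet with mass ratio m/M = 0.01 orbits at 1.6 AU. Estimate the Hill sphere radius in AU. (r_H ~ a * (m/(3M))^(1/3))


r_H = a * (m/3M)^(1/3) = 1.6 * (0.01/3)^(1/3) = 0.239

0.239 AU


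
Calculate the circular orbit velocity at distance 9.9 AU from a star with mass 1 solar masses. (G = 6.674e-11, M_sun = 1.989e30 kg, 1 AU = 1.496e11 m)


v = sqrt(GM/r) = sqrt(6.674e-11 * 1.989e+30 / 1.481e+12) = 9467.3209

9467.3209 m/s


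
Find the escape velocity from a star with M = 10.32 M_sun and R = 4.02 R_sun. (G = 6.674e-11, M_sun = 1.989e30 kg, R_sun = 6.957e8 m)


M = 10.32 * 1.989e30 kg = 2.052648e+31 kg; R = 4.02 * 6.957e8 m = 2.796714e+09 m. v_esc = sqrt(2GM/R) = sqrt(2 * 6.674e-11 * 2.052648e+31 / 2.796714e+09) = 989786.0099

989786.0099 m/s


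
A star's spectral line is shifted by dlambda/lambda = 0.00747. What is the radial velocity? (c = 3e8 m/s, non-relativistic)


v = (dlambda/lambda) * c = 0.00747 * 3e8 = 2.241e+06

2.241e+06 m/s


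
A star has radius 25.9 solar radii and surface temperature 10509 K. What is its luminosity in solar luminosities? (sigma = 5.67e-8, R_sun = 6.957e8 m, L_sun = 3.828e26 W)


R = 25.9 * 6.957e8 m = 1.801863e+10 m. L = 4*pi*R^2*sigma*T^4 = 4*pi*(1.801863e+10)^2 * 5.67e-8 * 10509^4 = 2.821512807e+30 W. L/L_sun = 2.821512807e+30 / 3.828e26 = 7370.7231

7370.7231 L_sun


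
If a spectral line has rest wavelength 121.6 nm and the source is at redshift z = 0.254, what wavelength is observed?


lam_obs = lam_emit * (1 + z) = 121.6 * (1 + 0.254) = 152.4864

152.4864 nm


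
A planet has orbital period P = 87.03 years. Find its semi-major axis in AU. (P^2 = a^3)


a = P^(2/3) = 87.03^(2/3) = 19.6387

19.6387 AU


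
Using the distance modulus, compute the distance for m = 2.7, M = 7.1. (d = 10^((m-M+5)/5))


d = 10^((m - M + 5)/5) = 10^((2.7 - 7.1 + 5)/5) = 1.3183

1.3183 pc


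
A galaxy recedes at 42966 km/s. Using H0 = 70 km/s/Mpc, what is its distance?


d = v / H0 = 42966 / 70 = 613.8

613.8 Mpc


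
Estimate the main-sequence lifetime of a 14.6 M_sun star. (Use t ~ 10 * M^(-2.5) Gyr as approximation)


t = 10 * M^(-2.5) = 10 * 14.6^(-2.5) = 0.0123

0.0123 Gyr


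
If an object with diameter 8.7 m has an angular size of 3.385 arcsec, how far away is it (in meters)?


D = size / theta_rad, theta_rad = 3.385 * pi/(180*3600) = 1.641e-05, D = 530134.0663

530134.0663 m


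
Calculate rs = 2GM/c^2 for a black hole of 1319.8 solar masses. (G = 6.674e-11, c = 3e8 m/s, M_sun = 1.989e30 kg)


M = 1319.8 * 1.989e30 kg = 2.6250822e+33 kg. rs = 2GM/c^2 = 2 * 6.674e-11 * 2.6250822e+33 / (3e8)^2 = 3.893e+06

3.893e+06 m


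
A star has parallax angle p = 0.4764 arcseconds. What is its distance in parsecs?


d = 1/p = 1/0.4764 = 2.0991

2.0991 pc


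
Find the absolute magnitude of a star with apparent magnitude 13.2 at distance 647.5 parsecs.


M = m - 5*log10(d) + 5 = 13.2 - 5*log10(647.5) + 5 = 4.1438

4.1438


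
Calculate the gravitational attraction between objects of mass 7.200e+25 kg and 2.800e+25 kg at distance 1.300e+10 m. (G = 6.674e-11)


F = G*m1*m2/r^2 = 6.674e-11 * 7.200e+25 * 2.800e+25 / (1.300e+10)^2 = 6.674e-11 * 2.016e+51 / 1.690e+20 = 7.961e+20

7.961e+20 N


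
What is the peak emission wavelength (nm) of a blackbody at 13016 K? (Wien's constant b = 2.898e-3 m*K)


lam_max = b / T = 2.898e-3 / 13016 = 2.226e-07 m = 222.649 nm

222.649 nm


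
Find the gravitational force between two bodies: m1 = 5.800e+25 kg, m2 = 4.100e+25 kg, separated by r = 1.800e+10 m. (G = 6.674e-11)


F = G*m1*m2/r^2 = 6.674e-11 * 5.800e+25 * 4.100e+25 / (1.800e+10)^2 = 6.674e-11 * 2.378e+51 / 3.240e+20 = 4.898e+20

4.898e+20 N


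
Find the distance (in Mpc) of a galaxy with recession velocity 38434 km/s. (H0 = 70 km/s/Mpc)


d = v / H0 = 38434 / 70 = 549.0571

549.0571 Mpc


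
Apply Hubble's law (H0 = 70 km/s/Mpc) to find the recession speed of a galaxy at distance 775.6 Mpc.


v = H0 * d = 70 * 775.6 = 54292.0

54292.0 km/s


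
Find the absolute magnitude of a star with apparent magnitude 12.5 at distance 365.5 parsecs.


M = m - 5*log10(d) + 5 = 12.5 - 5*log10(365.5) + 5 = 4.6856

4.6856


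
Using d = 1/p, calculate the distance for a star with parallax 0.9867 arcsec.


d = 1/p = 1/0.9867 = 1.0135

1.0135 pc


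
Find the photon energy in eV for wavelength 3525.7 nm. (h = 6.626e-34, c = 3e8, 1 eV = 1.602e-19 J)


E = hc/lambda = 6.626e-34 * 3e8 / 3.526e-06 = 5.638e-20 J = 0.3519 eV

0.3519 eV


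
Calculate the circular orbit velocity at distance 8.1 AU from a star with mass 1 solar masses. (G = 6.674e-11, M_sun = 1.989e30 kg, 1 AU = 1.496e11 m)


v = sqrt(GM/r) = sqrt(6.674e-11 * 1.989e+30 / 1.212e+12) = 10466.5171

10466.5171 m/s


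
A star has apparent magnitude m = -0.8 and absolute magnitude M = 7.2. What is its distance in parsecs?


d = 10^((m - M + 5)/5) = 10^((-0.8 - 7.2 + 5)/5) = 0.2512

0.2512 pc


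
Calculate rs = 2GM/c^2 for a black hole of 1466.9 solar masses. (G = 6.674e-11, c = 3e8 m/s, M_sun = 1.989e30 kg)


M = 1466.9 * 1.989e30 kg = 2.9176641e+33 kg. rs = 2GM/c^2 = 2 * 6.674e-11 * 2.9176641e+33 / (3e8)^2 = 4.327e+06

4.327e+06 m


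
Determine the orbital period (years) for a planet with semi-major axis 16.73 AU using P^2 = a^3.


P = a^(3/2) = 16.73^1.5 = 68.4296

68.4296 years


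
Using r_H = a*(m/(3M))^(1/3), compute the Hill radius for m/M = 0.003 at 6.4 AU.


r_H = a * (m/3M)^(1/3) = 6.4 * (0.003/3)^(1/3) = 0.64

0.64 AU


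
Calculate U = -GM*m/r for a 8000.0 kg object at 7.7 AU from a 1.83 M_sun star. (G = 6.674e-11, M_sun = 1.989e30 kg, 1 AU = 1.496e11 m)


M = 1.83 * 1.989e30 kg = 3.63987e+30 kg; r = 7.7 AU * 1.496e11 m/AU = 1.15192e+12 m. U = -GM*m/r = -(6.674e-11 * 3.63987e+30 * 8000.0) / 1.15192e+12 = -1.687e+12

-1.687e+12 J


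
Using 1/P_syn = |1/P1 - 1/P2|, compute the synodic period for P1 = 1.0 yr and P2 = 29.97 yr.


1/P_syn = |1/P1 - 1/P2| = |1/1.0 - 1/29.97| => P_syn = 1.0345

1.0345 years


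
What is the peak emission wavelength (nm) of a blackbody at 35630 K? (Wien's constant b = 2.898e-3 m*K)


lam_max = b / T = 2.898e-3 / 35630 = 8.134e-08 m = 81.336 nm

81.336 nm


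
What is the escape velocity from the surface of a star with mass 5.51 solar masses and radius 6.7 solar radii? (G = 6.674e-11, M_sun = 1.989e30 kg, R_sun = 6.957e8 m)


M = 5.51 * 1.989e30 kg = 1.095939e+31 kg; R = 6.7 * 6.957e8 m = 4.66119e+09 m. v_esc = sqrt(2GM/R) = sqrt(2 * 6.674e-11 * 1.095939e+31 / 4.66119e+09) = 560212.6186

560212.6186 m/s


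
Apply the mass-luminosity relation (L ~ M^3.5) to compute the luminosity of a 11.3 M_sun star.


L/L_sun = (M/M_sun)^3.5 = 11.3^3.5 = 4850.3665

4850.3665 L_sun


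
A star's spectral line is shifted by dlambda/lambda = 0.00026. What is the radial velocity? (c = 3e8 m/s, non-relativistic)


v = (dlambda/lambda) * c = 0.00026 * 3e8 = 78000.0

78000.0 m/s


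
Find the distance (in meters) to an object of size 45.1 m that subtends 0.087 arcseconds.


D = size / theta_rad, theta_rad = 0.087 * pi/(180*3600) = 4.218e-07, D = 1.069e+08

1.069e+08 m


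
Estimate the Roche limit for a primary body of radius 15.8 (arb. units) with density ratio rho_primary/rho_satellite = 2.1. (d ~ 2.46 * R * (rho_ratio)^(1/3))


d_Roche = 2.46 * 15.8 * 2.1^(1/3) = 49.7736

49.7736


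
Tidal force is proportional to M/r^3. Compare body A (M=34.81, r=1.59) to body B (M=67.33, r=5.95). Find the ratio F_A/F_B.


Ratio = (M1/r1^3) / (M2/r2^3) = (34.81/1.59^3) / (67.33/5.95^3) = 27.0929

27.0929


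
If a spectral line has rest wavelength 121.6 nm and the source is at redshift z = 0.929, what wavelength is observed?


lam_obs = lam_emit * (1 + z) = 121.6 * (1 + 0.929) = 234.5664

234.5664 nm


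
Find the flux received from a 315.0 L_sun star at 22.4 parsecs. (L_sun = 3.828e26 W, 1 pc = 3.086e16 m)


F = L / (4*pi*d^2) = 1.206e+29 / (4*pi*(6.913e+17)^2) = 2.008e-08

2.008e-08 W/m^2


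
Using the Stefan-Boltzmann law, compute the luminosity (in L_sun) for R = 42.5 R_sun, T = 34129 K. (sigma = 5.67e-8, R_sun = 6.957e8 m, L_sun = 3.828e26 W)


R = 42.5 * 6.957e8 m = 2.956725e+10 m. L = 4*pi*R^2*sigma*T^4 = 4*pi*(2.956725e+10)^2 * 5.67e-8 * 34129^4 = 8.451018322e+32 W. L/L_sun = 8.451018322e+32 / 3.828e26 = 2.208e+06

2.208e+06 L_sun


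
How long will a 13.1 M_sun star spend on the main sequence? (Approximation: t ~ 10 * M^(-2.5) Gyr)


t = 10 * M^(-2.5) = 10 * 13.1^(-2.5) = 0.0161

0.0161 Gyr


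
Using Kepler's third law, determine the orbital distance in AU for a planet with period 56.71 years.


a = P^(2/3) = 56.71^(2/3) = 14.7607

14.7607 AU


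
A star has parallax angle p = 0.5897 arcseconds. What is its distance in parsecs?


d = 1/p = 1/0.5897 = 1.6958

1.6958 pc


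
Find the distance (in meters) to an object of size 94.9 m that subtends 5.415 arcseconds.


D = size / theta_rad, theta_rad = 5.415 * pi/(180*3600) = 2.625e-05, D = 3.615e+06

3.615e+06 m


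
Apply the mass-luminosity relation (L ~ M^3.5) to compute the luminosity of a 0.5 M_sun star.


L/L_sun = (M/M_sun)^3.5 = 0.5^3.5 = 0.0884

0.0884 L_sun


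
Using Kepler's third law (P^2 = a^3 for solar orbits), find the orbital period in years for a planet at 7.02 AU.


P = a^(3/2) = 7.02^1.5 = 18.5997

18.5997 years


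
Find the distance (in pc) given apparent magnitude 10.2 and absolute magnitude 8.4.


d = 10^((m - M + 5)/5) = 10^((10.2 - 8.4 + 5)/5) = 22.9087

22.9087 pc


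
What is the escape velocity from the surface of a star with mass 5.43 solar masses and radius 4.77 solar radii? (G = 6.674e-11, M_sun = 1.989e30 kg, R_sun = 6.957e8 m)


M = 5.43 * 1.989e30 kg = 1.080027e+31 kg; R = 4.77 * 6.957e8 m = 3.318489e+09 m. v_esc = sqrt(2GM/R) = sqrt(2 * 6.674e-11 * 1.080027e+31 / 3.318489e+09) = 659105.9226

659105.9226 m/s


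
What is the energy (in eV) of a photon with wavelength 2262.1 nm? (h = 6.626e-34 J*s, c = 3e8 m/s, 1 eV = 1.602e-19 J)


E = hc/lambda = 6.626e-34 * 3e8 / 2.262e-06 = 8.787e-20 J = 0.5485 eV

0.5485 eV


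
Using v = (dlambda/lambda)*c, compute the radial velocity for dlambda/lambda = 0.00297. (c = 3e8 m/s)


v = (dlambda/lambda) * c = 0.00297 * 3e8 = 891000.0

891000.0 m/s


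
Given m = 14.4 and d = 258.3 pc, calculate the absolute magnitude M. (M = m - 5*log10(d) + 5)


M = m - 5*log10(d) + 5 = 14.4 - 5*log10(258.3) + 5 = 7.3394

7.3394


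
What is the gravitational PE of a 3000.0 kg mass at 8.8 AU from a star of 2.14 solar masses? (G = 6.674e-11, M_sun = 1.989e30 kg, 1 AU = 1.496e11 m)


M = 2.14 * 1.989e30 kg = 4.25646e+30 kg; r = 8.8 AU * 1.496e11 m/AU = 1.31648e+12 m. U = -GM*m/r = -(6.674e-11 * 4.25646e+30 * 3000.0) / 1.31648e+12 = -6.474e+11

-6.474e+11 J


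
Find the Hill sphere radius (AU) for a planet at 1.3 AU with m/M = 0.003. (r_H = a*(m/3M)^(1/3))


r_H = a * (m/3M)^(1/3) = 1.3 * (0.003/3)^(1/3) = 0.13

0.13 AU


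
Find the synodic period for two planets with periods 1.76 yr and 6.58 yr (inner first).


1/P_syn = |1/P1 - 1/P2| = |1/1.76 - 1/6.58| => P_syn = 2.4027

2.4027 years


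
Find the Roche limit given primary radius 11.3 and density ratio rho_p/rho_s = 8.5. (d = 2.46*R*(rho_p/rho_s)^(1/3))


d_Roche = 2.46 * 11.3 * 8.5^(1/3) = 56.7309

56.7309


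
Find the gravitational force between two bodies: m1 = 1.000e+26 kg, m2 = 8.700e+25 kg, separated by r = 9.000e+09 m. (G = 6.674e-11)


F = G*m1*m2/r^2 = 6.674e-11 * 1.000e+26 * 8.700e+25 / (9.000e+09)^2 = 6.674e-11 * 8.700e+51 / 8.100e+19 = 7.168e+21

7.168e+21 N


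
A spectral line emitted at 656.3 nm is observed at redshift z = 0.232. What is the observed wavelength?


lam_obs = lam_emit * (1 + z) = 656.3 * (1 + 0.232) = 808.5616

808.5616 nm


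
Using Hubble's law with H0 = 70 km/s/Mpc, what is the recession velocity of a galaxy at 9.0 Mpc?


v = H0 * d = 70 * 9.0 = 630.0

630.0 km/s


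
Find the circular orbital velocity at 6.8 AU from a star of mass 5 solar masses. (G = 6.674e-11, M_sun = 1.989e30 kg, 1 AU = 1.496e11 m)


v = sqrt(GM/r) = sqrt(6.674e-11 * 9.945e+30 / 1.017e+12) = 25543.1963

25543.1963 m/s


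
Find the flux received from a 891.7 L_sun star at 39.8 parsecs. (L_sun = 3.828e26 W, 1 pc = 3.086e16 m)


F = L / (4*pi*d^2) = 3.413e+29 / (4*pi*(1.228e+18)^2) = 1.801e-08

1.801e-08 W/m^2


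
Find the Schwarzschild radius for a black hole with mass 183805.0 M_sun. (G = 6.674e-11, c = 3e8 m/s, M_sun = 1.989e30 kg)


M = 183805.0 * 1.989e30 kg = 3.65588145e+35 kg. rs = 2GM/c^2 = 2 * 6.674e-11 * 3.65588145e+35 / (3e8)^2 = 5.422e+08

5.422e+08 m


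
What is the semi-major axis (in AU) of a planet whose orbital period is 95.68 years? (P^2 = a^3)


a = P^(2/3) = 95.68^(2/3) = 20.9193

20.9193 AU


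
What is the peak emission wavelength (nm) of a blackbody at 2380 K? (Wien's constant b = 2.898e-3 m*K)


lam_max = b / T = 2.898e-3 / 2380 = 1.218e-06 m = 1217.6471 nm

1217.6471 nm


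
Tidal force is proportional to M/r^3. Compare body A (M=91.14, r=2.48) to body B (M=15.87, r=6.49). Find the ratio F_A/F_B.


Ratio = (M1/r1^3) / (M2/r2^3) = (91.14/2.48^3) / (15.87/6.49^3) = 102.9227

102.9227


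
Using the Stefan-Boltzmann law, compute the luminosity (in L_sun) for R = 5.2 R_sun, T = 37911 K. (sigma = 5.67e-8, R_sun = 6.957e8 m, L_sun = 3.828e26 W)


R = 5.2 * 6.957e8 m = 3.61764e+09 m. L = 4*pi*R^2*sigma*T^4 = 4*pi*(3.61764e+09)^2 * 5.67e-8 * 37911^4 = 1.926214189e+31 W. L/L_sun = 1.926214189e+31 / 3.828e26 = 50319.075

50319.075 L_sun


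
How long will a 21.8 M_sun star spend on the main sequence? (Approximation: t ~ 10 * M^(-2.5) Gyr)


t = 10 * M^(-2.5) = 10 * 21.8^(-2.5) = 0.0045

0.0045 Gyr


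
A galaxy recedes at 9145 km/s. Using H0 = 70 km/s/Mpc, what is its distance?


d = v / H0 = 9145 / 70 = 130.6429

130.6429 Mpc


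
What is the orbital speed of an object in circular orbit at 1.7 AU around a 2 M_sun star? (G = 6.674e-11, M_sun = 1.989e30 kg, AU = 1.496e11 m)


v = sqrt(GM/r) = sqrt(6.674e-11 * 3.978e+30 / 2.543e+11) = 32309.8717

32309.8717 m/s


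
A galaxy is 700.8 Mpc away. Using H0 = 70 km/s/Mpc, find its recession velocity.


v = H0 * d = 70 * 700.8 = 49056.0

49056.0 km/s


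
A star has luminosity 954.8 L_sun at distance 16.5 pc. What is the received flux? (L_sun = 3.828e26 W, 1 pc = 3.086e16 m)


F = L / (4*pi*d^2) = 3.655e+29 / (4*pi*(5.092e+17)^2) = 1.122e-07

1.122e-07 W/m^2


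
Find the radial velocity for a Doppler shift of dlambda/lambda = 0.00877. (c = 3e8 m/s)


v = (dlambda/lambda) * c = 0.00877 * 3e8 = 2.631e+06

2.631e+06 m/s


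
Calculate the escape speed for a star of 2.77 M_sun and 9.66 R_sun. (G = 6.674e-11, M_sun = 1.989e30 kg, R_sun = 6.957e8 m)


M = 2.77 * 1.989e30 kg = 5.50953e+30 kg; R = 9.66 * 6.957e8 m = 6.720462e+09 m. v_esc = sqrt(2GM/R) = sqrt(2 * 6.674e-11 * 5.50953e+30 / 6.720462e+09) = 330800.2356

330800.2356 m/s


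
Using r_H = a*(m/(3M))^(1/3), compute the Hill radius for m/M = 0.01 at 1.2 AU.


r_H = a * (m/3M)^(1/3) = 1.2 * (0.01/3)^(1/3) = 0.1793

0.1793 AU


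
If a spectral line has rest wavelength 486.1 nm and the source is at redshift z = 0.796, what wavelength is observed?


lam_obs = lam_emit * (1 + z) = 486.1 * (1 + 0.796) = 873.0356

873.0356 nm


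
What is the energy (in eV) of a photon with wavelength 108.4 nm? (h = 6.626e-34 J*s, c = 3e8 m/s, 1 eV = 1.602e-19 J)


E = hc/lambda = 6.626e-34 * 3e8 / 1.084e-07 = 1.834e-18 J = 11.4467 eV

11.4467 eV


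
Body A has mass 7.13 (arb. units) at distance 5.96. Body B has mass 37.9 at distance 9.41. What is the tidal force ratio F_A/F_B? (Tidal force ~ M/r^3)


Ratio = (M1/r1^3) / (M2/r2^3) = (7.13/5.96^3) / (37.9/9.41^3) = 0.7404

0.7404


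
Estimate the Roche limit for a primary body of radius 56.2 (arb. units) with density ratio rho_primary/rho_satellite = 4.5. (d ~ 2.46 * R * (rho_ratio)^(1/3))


d_Roche = 2.46 * 56.2 * 4.5^(1/3) = 228.249

228.249


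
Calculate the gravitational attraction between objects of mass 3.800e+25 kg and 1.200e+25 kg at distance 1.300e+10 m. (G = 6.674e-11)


F = G*m1*m2/r^2 = 6.674e-11 * 3.800e+25 * 1.200e+25 / (1.300e+10)^2 = 6.674e-11 * 4.560e+50 / 1.690e+20 = 1.801e+20

1.801e+20 N


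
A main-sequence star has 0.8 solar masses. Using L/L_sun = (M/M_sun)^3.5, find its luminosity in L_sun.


L/L_sun = (M/M_sun)^3.5 = 0.8^3.5 = 0.4579

0.4579 L_sun


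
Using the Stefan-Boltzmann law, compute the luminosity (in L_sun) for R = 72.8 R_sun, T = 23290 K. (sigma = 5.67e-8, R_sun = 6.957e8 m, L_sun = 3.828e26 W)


R = 72.8 * 6.957e8 m = 5.064696e+10 m. L = 4*pi*R^2*sigma*T^4 = 4*pi*(5.064696e+10)^2 * 5.67e-8 * 23290^4 = 5.377465619e+32 W. L/L_sun = 5.377465619e+32 / 3.828e26 = 1.405e+06

1.405e+06 L_sun


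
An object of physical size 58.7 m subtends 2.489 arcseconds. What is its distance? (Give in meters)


D = size / theta_rad, theta_rad = 2.489 * pi/(180*3600) = 1.207e-05, D = 4.865e+06

4.865e+06 m


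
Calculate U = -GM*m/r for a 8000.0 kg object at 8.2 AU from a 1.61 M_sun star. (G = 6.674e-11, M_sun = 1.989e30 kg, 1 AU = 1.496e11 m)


M = 1.61 * 1.989e30 kg = 3.20229e+30 kg; r = 8.2 AU * 1.496e11 m/AU = 1.22672e+12 m. U = -GM*m/r = -(6.674e-11 * 3.20229e+30 * 8000.0) / 1.22672e+12 = -1.394e+12

-1.394e+12 J


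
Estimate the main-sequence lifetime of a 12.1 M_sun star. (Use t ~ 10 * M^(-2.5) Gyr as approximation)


t = 10 * M^(-2.5) = 10 * 12.1^(-2.5) = 0.0196

0.0196 Gyr
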